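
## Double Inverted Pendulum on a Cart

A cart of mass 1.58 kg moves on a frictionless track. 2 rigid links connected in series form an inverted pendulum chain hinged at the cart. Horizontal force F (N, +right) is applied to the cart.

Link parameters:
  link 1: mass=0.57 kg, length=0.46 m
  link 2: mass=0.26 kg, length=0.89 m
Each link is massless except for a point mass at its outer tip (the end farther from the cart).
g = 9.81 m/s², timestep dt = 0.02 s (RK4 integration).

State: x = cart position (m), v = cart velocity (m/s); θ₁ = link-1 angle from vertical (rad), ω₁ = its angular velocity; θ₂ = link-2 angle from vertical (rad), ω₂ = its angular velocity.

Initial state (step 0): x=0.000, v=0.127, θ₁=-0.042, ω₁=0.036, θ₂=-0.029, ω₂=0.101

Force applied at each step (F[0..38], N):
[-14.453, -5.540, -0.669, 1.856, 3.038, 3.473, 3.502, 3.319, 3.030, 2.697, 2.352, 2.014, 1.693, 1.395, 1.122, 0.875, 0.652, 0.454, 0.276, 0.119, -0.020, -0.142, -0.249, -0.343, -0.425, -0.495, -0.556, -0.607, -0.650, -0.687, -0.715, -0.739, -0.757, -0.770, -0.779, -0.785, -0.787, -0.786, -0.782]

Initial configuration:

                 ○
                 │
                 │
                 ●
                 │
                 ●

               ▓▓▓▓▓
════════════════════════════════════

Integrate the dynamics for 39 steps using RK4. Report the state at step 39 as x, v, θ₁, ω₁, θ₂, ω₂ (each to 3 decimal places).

apply F[0]=-14.453 → step 1: x=0.001, v=-0.052, θ₁=-0.038, ω₁=0.404, θ₂=-0.027, ω₂=0.105
apply F[1]=-5.540 → step 2: x=-0.001, v=-0.118, θ₁=-0.028, ω₁=0.534, θ₂=-0.025, ω₂=0.107
apply F[2]=-0.669 → step 3: x=-0.003, v=-0.124, θ₁=-0.018, ω₁=0.537, θ₂=-0.023, ω₂=0.107
apply F[3]=+1.856 → step 4: x=-0.006, v=-0.100, θ₁=-0.007, ω₁=0.480, θ₂=-0.021, ω₂=0.104
apply F[4]=+3.038 → step 5: x=-0.007, v=-0.061, θ₁=0.001, ω₁=0.398, θ₂=-0.019, ω₂=0.099
apply F[5]=+3.473 → step 6: x=-0.008, v=-0.018, θ₁=0.008, ω₁=0.310, θ₂=-0.017, ω₂=0.092
apply F[6]=+3.502 → step 7: x=-0.008, v=0.026, θ₁=0.014, ω₁=0.226, θ₂=-0.015, ω₂=0.083
apply F[7]=+3.319 → step 8: x=-0.007, v=0.066, θ₁=0.018, ω₁=0.151, θ₂=-0.013, ω₂=0.074
apply F[8]=+3.030 → step 9: x=-0.005, v=0.102, θ₁=0.020, ω₁=0.086, θ₂=-0.012, ω₂=0.063
apply F[9]=+2.697 → step 10: x=-0.003, v=0.134, θ₁=0.021, ω₁=0.032, θ₂=-0.011, ω₂=0.053
apply F[10]=+2.352 → step 11: x=0.000, v=0.162, θ₁=0.021, ω₁=-0.013, θ₂=-0.010, ω₂=0.043
apply F[11]=+2.014 → step 12: x=0.003, v=0.185, θ₁=0.021, ω₁=-0.049, θ₂=-0.009, ω₂=0.033
apply F[12]=+1.693 → step 13: x=0.007, v=0.205, θ₁=0.019, ω₁=-0.077, θ₂=-0.008, ω₂=0.024
apply F[13]=+1.395 → step 14: x=0.012, v=0.220, θ₁=0.018, ω₁=-0.098, θ₂=-0.008, ω₂=0.015
apply F[14]=+1.122 → step 15: x=0.016, v=0.233, θ₁=0.016, ω₁=-0.113, θ₂=-0.008, ω₂=0.007
apply F[15]=+0.875 → step 16: x=0.021, v=0.242, θ₁=0.013, ω₁=-0.123, θ₂=-0.008, ω₂=0.000
apply F[16]=+0.652 → step 17: x=0.026, v=0.249, θ₁=0.011, ω₁=-0.130, θ₂=-0.008, ω₂=-0.006
apply F[17]=+0.454 → step 18: x=0.031, v=0.254, θ₁=0.008, ω₁=-0.133, θ₂=-0.008, ω₂=-0.012
apply F[18]=+0.276 → step 19: x=0.036, v=0.257, θ₁=0.005, ω₁=-0.133, θ₂=-0.008, ω₂=-0.016
apply F[19]=+0.119 → step 20: x=0.041, v=0.258, θ₁=0.003, ω₁=-0.131, θ₂=-0.009, ω₂=-0.020
apply F[20]=-0.020 → step 21: x=0.046, v=0.258, θ₁=0.000, ω₁=-0.128, θ₂=-0.009, ω₂=-0.024
apply F[21]=-0.142 → step 22: x=0.051, v=0.256, θ₁=-0.002, ω₁=-0.123, θ₂=-0.010, ω₂=-0.026
apply F[22]=-0.249 → step 23: x=0.057, v=0.253, θ₁=-0.005, ω₁=-0.117, θ₂=-0.010, ω₂=-0.028
apply F[23]=-0.343 → step 24: x=0.062, v=0.250, θ₁=-0.007, ω₁=-0.111, θ₂=-0.011, ω₂=-0.030
apply F[24]=-0.425 → step 25: x=0.066, v=0.245, θ₁=-0.009, ω₁=-0.104, θ₂=-0.011, ω₂=-0.031
apply F[25]=-0.495 → step 26: x=0.071, v=0.240, θ₁=-0.011, ω₁=-0.096, θ₂=-0.012, ω₂=-0.031
apply F[26]=-0.556 → step 27: x=0.076, v=0.234, θ₁=-0.013, ω₁=-0.089, θ₂=-0.013, ω₂=-0.031
apply F[27]=-0.607 → step 28: x=0.081, v=0.228, θ₁=-0.015, ω₁=-0.081, θ₂=-0.013, ω₂=-0.031
apply F[28]=-0.650 → step 29: x=0.085, v=0.221, θ₁=-0.016, ω₁=-0.074, θ₂=-0.014, ω₂=-0.030
apply F[29]=-0.687 → step 30: x=0.090, v=0.214, θ₁=-0.018, ω₁=-0.067, θ₂=-0.014, ω₂=-0.029
apply F[30]=-0.715 → step 31: x=0.094, v=0.207, θ₁=-0.019, ω₁=-0.060, θ₂=-0.015, ω₂=-0.028
apply F[31]=-0.739 → step 32: x=0.098, v=0.200, θ₁=-0.020, ω₁=-0.053, θ₂=-0.016, ω₂=-0.027
apply F[32]=-0.757 → step 33: x=0.102, v=0.192, θ₁=-0.021, ω₁=-0.046, θ₂=-0.016, ω₂=-0.025
apply F[33]=-0.770 → step 34: x=0.105, v=0.185, θ₁=-0.022, ω₁=-0.040, θ₂=-0.017, ω₂=-0.024
apply F[34]=-0.779 → step 35: x=0.109, v=0.177, θ₁=-0.023, ω₁=-0.034, θ₂=-0.017, ω₂=-0.022
apply F[35]=-0.785 → step 36: x=0.113, v=0.169, θ₁=-0.023, ω₁=-0.028, θ₂=-0.017, ω₂=-0.020
apply F[36]=-0.787 → step 37: x=0.116, v=0.162, θ₁=-0.024, ω₁=-0.023, θ₂=-0.018, ω₂=-0.018
apply F[37]=-0.786 → step 38: x=0.119, v=0.154, θ₁=-0.024, ω₁=-0.018, θ₂=-0.018, ω₂=-0.016
apply F[38]=-0.782 → step 39: x=0.122, v=0.147, θ₁=-0.024, ω₁=-0.014, θ₂=-0.018, ω₂=-0.014

Answer: x=0.122, v=0.147, θ₁=-0.024, ω₁=-0.014, θ₂=-0.018, ω₂=-0.014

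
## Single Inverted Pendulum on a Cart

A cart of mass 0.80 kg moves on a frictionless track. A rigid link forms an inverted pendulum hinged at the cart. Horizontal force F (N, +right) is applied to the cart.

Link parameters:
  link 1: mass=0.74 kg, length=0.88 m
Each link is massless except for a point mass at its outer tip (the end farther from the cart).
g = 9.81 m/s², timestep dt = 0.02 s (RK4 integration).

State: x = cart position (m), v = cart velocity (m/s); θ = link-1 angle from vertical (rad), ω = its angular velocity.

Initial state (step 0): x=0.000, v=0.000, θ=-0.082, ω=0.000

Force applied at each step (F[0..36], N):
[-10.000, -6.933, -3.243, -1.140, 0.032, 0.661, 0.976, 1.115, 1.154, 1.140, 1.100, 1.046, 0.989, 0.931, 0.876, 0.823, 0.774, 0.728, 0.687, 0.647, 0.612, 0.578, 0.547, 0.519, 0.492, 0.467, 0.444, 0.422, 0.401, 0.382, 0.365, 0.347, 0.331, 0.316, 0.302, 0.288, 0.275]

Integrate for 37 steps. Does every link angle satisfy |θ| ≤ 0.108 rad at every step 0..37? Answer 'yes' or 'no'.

Answer: yes

Derivation:
apply F[0]=-10.000 → step 1: x=-0.002, v=-0.234, θ=-0.080, ω=0.247
apply F[1]=-6.933 → step 2: x=-0.009, v=-0.393, θ=-0.073, ω=0.410
apply F[2]=-3.243 → step 3: x=-0.017, v=-0.461, θ=-0.064, ω=0.472
apply F[3]=-1.140 → step 4: x=-0.027, v=-0.479, θ=-0.055, ω=0.479
apply F[4]=+0.032 → step 5: x=-0.036, v=-0.470, θ=-0.045, ω=0.457
apply F[5]=+0.661 → step 6: x=-0.045, v=-0.446, θ=-0.037, ω=0.421
apply F[6]=+0.976 → step 7: x=-0.054, v=-0.416, θ=-0.029, ω=0.380
apply F[7]=+1.115 → step 8: x=-0.062, v=-0.383, θ=-0.021, ω=0.337
apply F[8]=+1.154 → step 9: x=-0.069, v=-0.351, θ=-0.015, ω=0.297
apply F[9]=+1.140 → step 10: x=-0.076, v=-0.320, θ=-0.009, ω=0.259
apply F[10]=+1.100 → step 11: x=-0.082, v=-0.292, θ=-0.005, ω=0.225
apply F[11]=+1.046 → step 12: x=-0.088, v=-0.265, θ=-0.000, ω=0.194
apply F[12]=+0.989 → step 13: x=-0.093, v=-0.241, θ=0.003, ω=0.167
apply F[13]=+0.931 → step 14: x=-0.097, v=-0.218, θ=0.006, ω=0.142
apply F[14]=+0.876 → step 15: x=-0.101, v=-0.198, θ=0.009, ω=0.121
apply F[15]=+0.823 → step 16: x=-0.105, v=-0.179, θ=0.011, ω=0.102
apply F[16]=+0.774 → step 17: x=-0.108, v=-0.162, θ=0.013, ω=0.085
apply F[17]=+0.728 → step 18: x=-0.112, v=-0.146, θ=0.015, ω=0.070
apply F[18]=+0.687 → step 19: x=-0.114, v=-0.132, θ=0.016, ω=0.057
apply F[19]=+0.647 → step 20: x=-0.117, v=-0.118, θ=0.017, ω=0.046
apply F[20]=+0.612 → step 21: x=-0.119, v=-0.106, θ=0.018, ω=0.036
apply F[21]=+0.578 → step 22: x=-0.121, v=-0.095, θ=0.018, ω=0.027
apply F[22]=+0.547 → step 23: x=-0.123, v=-0.085, θ=0.019, ω=0.019
apply F[23]=+0.519 → step 24: x=-0.125, v=-0.075, θ=0.019, ω=0.013
apply F[24]=+0.492 → step 25: x=-0.126, v=-0.066, θ=0.019, ω=0.007
apply F[25]=+0.467 → step 26: x=-0.127, v=-0.058, θ=0.019, ω=0.002
apply F[26]=+0.444 → step 27: x=-0.128, v=-0.051, θ=0.019, ω=-0.002
apply F[27]=+0.422 → step 28: x=-0.129, v=-0.044, θ=0.019, ω=-0.006
apply F[28]=+0.401 → step 29: x=-0.130, v=-0.037, θ=0.019, ω=-0.009
apply F[29]=+0.382 → step 30: x=-0.131, v=-0.031, θ=0.019, ω=-0.012
apply F[30]=+0.365 → step 31: x=-0.131, v=-0.025, θ=0.019, ω=-0.014
apply F[31]=+0.347 → step 32: x=-0.132, v=-0.020, θ=0.018, ω=-0.016
apply F[32]=+0.331 → step 33: x=-0.132, v=-0.015, θ=0.018, ω=-0.018
apply F[33]=+0.316 → step 34: x=-0.132, v=-0.010, θ=0.018, ω=-0.019
apply F[34]=+0.302 → step 35: x=-0.132, v=-0.006, θ=0.017, ω=-0.020
apply F[35]=+0.288 → step 36: x=-0.133, v=-0.002, θ=0.017, ω=-0.021
apply F[36]=+0.275 → step 37: x=-0.133, v=0.002, θ=0.016, ω=-0.022
Max |angle| over trajectory = 0.082 rad; bound = 0.108 → within bound.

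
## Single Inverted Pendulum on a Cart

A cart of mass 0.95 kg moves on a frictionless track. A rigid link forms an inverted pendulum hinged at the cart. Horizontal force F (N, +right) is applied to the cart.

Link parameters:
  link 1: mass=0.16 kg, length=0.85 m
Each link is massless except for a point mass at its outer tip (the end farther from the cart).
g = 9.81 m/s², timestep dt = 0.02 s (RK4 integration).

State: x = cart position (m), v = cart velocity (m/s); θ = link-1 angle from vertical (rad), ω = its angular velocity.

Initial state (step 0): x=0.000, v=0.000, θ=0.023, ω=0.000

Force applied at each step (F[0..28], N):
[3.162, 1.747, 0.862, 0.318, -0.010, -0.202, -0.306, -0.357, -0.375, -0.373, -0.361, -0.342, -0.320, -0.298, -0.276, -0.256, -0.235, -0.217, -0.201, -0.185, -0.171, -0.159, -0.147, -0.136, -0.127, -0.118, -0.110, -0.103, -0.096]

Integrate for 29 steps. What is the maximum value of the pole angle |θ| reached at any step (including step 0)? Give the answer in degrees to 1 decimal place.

Answer: 1.3°

Derivation:
apply F[0]=+3.162 → step 1: x=0.001, v=0.066, θ=0.022, ω=-0.072
apply F[1]=+1.747 → step 2: x=0.002, v=0.102, θ=0.020, ω=-0.110
apply F[2]=+0.862 → step 3: x=0.005, v=0.119, θ=0.018, ω=-0.126
apply F[3]=+0.318 → step 4: x=0.007, v=0.126, θ=0.016, ω=-0.129
apply F[4]=-0.010 → step 5: x=0.010, v=0.125, θ=0.013, ω=-0.125
apply F[5]=-0.202 → step 6: x=0.012, v=0.120, θ=0.011, ω=-0.117
apply F[6]=-0.306 → step 7: x=0.014, v=0.113, θ=0.008, ω=-0.107
apply F[7]=-0.357 → step 8: x=0.016, v=0.106, θ=0.006, ω=-0.096
apply F[8]=-0.375 → step 9: x=0.019, v=0.098, θ=0.005, ω=-0.085
apply F[9]=-0.373 → step 10: x=0.020, v=0.090, θ=0.003, ω=-0.075
apply F[10]=-0.361 → step 11: x=0.022, v=0.082, θ=0.002, ω=-0.065
apply F[11]=-0.342 → step 12: x=0.024, v=0.075, θ=0.000, ω=-0.057
apply F[12]=-0.320 → step 13: x=0.025, v=0.068, θ=-0.001, ω=-0.049
apply F[13]=-0.298 → step 14: x=0.026, v=0.062, θ=-0.002, ω=-0.042
apply F[14]=-0.276 → step 15: x=0.028, v=0.056, θ=-0.002, ω=-0.035
apply F[15]=-0.256 → step 16: x=0.029, v=0.051, θ=-0.003, ω=-0.030
apply F[16]=-0.235 → step 17: x=0.030, v=0.046, θ=-0.004, ω=-0.025
apply F[17]=-0.217 → step 18: x=0.030, v=0.041, θ=-0.004, ω=-0.021
apply F[18]=-0.201 → step 19: x=0.031, v=0.037, θ=-0.004, ω=-0.017
apply F[19]=-0.185 → step 20: x=0.032, v=0.034, θ=-0.005, ω=-0.013
apply F[20]=-0.171 → step 21: x=0.033, v=0.030, θ=-0.005, ω=-0.010
apply F[21]=-0.159 → step 22: x=0.033, v=0.027, θ=-0.005, ω=-0.008
apply F[22]=-0.147 → step 23: x=0.034, v=0.024, θ=-0.005, ω=-0.006
apply F[23]=-0.136 → step 24: x=0.034, v=0.021, θ=-0.005, ω=-0.004
apply F[24]=-0.127 → step 25: x=0.035, v=0.019, θ=-0.005, ω=-0.002
apply F[25]=-0.118 → step 26: x=0.035, v=0.017, θ=-0.005, ω=-0.001
apply F[26]=-0.110 → step 27: x=0.035, v=0.014, θ=-0.005, ω=0.001
apply F[27]=-0.103 → step 28: x=0.035, v=0.012, θ=-0.005, ω=0.002
apply F[28]=-0.096 → step 29: x=0.036, v=0.011, θ=-0.005, ω=0.003
Max |angle| over trajectory = 0.023 rad = 1.3°.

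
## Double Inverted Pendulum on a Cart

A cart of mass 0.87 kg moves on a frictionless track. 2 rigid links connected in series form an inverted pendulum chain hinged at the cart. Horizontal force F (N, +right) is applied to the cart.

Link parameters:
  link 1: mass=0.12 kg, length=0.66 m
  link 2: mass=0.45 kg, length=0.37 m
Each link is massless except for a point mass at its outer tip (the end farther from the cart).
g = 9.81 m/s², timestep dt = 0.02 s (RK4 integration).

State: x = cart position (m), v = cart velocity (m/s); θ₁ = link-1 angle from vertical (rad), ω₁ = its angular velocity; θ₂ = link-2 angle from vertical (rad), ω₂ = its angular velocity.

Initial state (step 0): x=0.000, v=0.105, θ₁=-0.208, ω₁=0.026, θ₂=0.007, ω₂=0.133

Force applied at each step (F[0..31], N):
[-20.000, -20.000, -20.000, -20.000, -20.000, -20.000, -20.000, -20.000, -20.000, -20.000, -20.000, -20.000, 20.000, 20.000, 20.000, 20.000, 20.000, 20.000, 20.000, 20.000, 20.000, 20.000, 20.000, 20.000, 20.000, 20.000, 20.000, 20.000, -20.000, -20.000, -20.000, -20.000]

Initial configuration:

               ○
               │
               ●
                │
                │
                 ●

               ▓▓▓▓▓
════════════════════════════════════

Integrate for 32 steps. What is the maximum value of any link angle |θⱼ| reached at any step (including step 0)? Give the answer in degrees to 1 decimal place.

apply F[0]=-20.000 → step 1: x=-0.002, v=-0.323, θ₁=-0.205, ω₁=0.317, θ₂=0.016, ω₂=0.788
apply F[1]=-20.000 → step 2: x=-0.013, v=-0.753, θ₁=-0.195, ω₁=0.619, θ₂=0.038, ω₂=1.437
apply F[2]=-20.000 → step 3: x=-0.032, v=-1.188, θ₁=-0.180, ω₁=0.947, θ₂=0.074, ω₂=2.067
apply F[3]=-20.000 → step 4: x=-0.060, v=-1.629, θ₁=-0.157, ω₁=1.318, θ₂=0.121, ω₂=2.652
apply F[4]=-20.000 → step 5: x=-0.098, v=-2.076, θ₁=-0.126, ω₁=1.755, θ₂=0.179, ω₂=3.155
apply F[5]=-20.000 → step 6: x=-0.144, v=-2.529, θ₁=-0.086, ω₁=2.279, θ₂=0.246, ω₂=3.530
apply F[6]=-20.000 → step 7: x=-0.199, v=-2.987, θ₁=-0.035, ω₁=2.915, θ₂=0.319, ω₂=3.718
apply F[7]=-20.000 → step 8: x=-0.263, v=-3.446, θ₁=0.031, ω₁=3.680, θ₂=0.393, ω₂=3.653
apply F[8]=-20.000 → step 9: x=-0.337, v=-3.901, θ₁=0.114, ω₁=4.590, θ₂=0.463, ω₂=3.259
apply F[9]=-20.000 → step 10: x=-0.419, v=-4.340, θ₁=0.216, ω₁=5.654, θ₂=0.521, ω₂=2.456
apply F[10]=-20.000 → step 11: x=-0.510, v=-4.734, θ₁=0.341, ω₁=6.830, θ₂=0.558, ω₂=1.256
apply F[11]=-20.000 → step 12: x=-0.608, v=-5.032, θ₁=0.488, ω₁=7.871, θ₂=0.571, ω₂=0.095
apply F[12]=+20.000 → step 13: x=-0.703, v=-4.469, θ₁=0.640, ω₁=7.332, θ₂=0.572, ω₂=0.048
apply F[13]=+20.000 → step 14: x=-0.787, v=-3.943, θ₁=0.782, ω₁=6.808, θ₂=0.575, ω₂=0.308
apply F[14]=+20.000 → step 15: x=-0.861, v=-3.452, θ₁=0.914, ω₁=6.448, θ₂=0.584, ω₂=0.521
apply F[15]=+20.000 → step 16: x=-0.925, v=-2.981, θ₁=1.041, ω₁=6.253, θ₂=0.595, ω₂=0.621
apply F[16]=+20.000 → step 17: x=-0.980, v=-2.518, θ₁=1.165, ω₁=6.187, θ₂=0.608, ω₂=0.654
apply F[17]=+20.000 → step 18: x=-1.026, v=-2.056, θ₁=1.289, ω₁=6.219, θ₂=0.621, ω₂=0.681
apply F[18]=+20.000 → step 19: x=-1.062, v=-1.590, θ₁=1.414, ω₁=6.327, θ₂=0.635, ω₂=0.758
apply F[19]=+20.000 → step 20: x=-1.089, v=-1.118, θ₁=1.542, ω₁=6.500, θ₂=0.652, ω₂=0.935
apply F[20]=+20.000 → step 21: x=-1.107, v=-0.638, θ₁=1.675, ω₁=6.732, θ₂=0.674, ω₂=1.262
apply F[21]=+20.000 → step 22: x=-1.115, v=-0.148, θ₁=1.812, ω₁=7.020, θ₂=0.704, ω₂=1.788
apply F[22]=+20.000 → step 23: x=-1.113, v=0.353, θ₁=1.956, ω₁=7.360, θ₂=0.747, ω₂=2.571
apply F[23]=+20.000 → step 24: x=-1.100, v=0.866, θ₁=2.107, ω₁=7.738, θ₂=0.809, ω₂=3.675
apply F[24]=+20.000 → step 25: x=-1.078, v=1.389, θ₁=2.265, ω₁=8.118, θ₂=0.897, ω₂=5.164
apply F[25]=+20.000 → step 26: x=-1.045, v=1.920, θ₁=2.431, ω₁=8.417, θ₂=1.018, ω₂=7.081
apply F[26]=+20.000 → step 27: x=-1.001, v=2.450, θ₁=2.600, ω₁=8.490, θ₂=1.183, ω₂=9.415
apply F[27]=+20.000 → step 28: x=-0.947, v=2.970, θ₁=2.767, ω₁=8.116, θ₂=1.397, ω₂=12.097
apply F[28]=-20.000 → step 29: x=-0.892, v=2.565, θ₁=2.906, ω₁=5.584, θ₂=1.674, ω₂=15.526
apply F[29]=-20.000 → step 30: x=-0.844, v=2.144, θ₁=2.984, ω₁=1.936, θ₂=2.019, ω₂=19.189
apply F[30]=-20.000 → step 31: x=-0.805, v=1.789, θ₁=2.969, ω₁=-4.137, θ₂=2.467, ω₂=27.122
apply F[31]=-20.000 → step 32: x=-0.766, v=2.309, θ₁=2.819, ω₁=-6.972, θ₂=3.137, ω₂=33.744
Max |angle| over trajectory = 3.137 rad = 179.7°.

Answer: 179.7°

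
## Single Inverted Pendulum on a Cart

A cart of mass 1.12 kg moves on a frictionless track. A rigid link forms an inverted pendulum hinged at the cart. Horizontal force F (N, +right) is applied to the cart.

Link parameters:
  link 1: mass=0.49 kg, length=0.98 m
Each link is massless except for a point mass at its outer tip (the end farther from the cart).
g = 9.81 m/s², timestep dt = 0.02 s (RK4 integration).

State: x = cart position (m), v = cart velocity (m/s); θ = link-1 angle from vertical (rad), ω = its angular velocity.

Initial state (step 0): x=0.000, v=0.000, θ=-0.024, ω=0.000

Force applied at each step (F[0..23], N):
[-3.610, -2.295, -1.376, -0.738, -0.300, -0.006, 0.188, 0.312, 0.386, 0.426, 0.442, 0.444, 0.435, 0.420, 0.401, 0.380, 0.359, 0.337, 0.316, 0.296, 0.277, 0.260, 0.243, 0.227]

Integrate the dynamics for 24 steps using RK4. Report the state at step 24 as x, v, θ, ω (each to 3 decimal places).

apply F[0]=-3.610 → step 1: x=-0.001, v=-0.062, θ=-0.023, ω=0.059
apply F[1]=-2.295 → step 2: x=-0.002, v=-0.101, θ=-0.022, ω=0.094
apply F[2]=-1.376 → step 3: x=-0.005, v=-0.124, θ=-0.020, ω=0.113
apply F[3]=-0.738 → step 4: x=-0.007, v=-0.136, θ=-0.017, ω=0.121
apply F[4]=-0.300 → step 5: x=-0.010, v=-0.140, θ=-0.015, ω=0.122
apply F[5]=-0.006 → step 6: x=-0.013, v=-0.139, θ=-0.013, ω=0.118
apply F[6]=+0.188 → step 7: x=-0.015, v=-0.134, θ=-0.010, ω=0.112
apply F[7]=+0.312 → step 8: x=-0.018, v=-0.128, θ=-0.008, ω=0.103
apply F[8]=+0.386 → step 9: x=-0.020, v=-0.120, θ=-0.006, ω=0.094
apply F[9]=+0.426 → step 10: x=-0.023, v=-0.112, θ=-0.004, ω=0.085
apply F[10]=+0.442 → step 11: x=-0.025, v=-0.104, θ=-0.003, ω=0.076
apply F[11]=+0.444 → step 12: x=-0.027, v=-0.096, θ=-0.001, ω=0.067
apply F[12]=+0.435 → step 13: x=-0.029, v=-0.088, θ=-0.000, ω=0.059
apply F[13]=+0.420 → step 14: x=-0.031, v=-0.081, θ=0.001, ω=0.051
apply F[14]=+0.401 → step 15: x=-0.032, v=-0.074, θ=0.002, ω=0.044
apply F[15]=+0.380 → step 16: x=-0.033, v=-0.067, θ=0.003, ω=0.038
apply F[16]=+0.359 → step 17: x=-0.035, v=-0.061, θ=0.003, ω=0.033
apply F[17]=+0.337 → step 18: x=-0.036, v=-0.055, θ=0.004, ω=0.027
apply F[18]=+0.316 → step 19: x=-0.037, v=-0.050, θ=0.005, ω=0.023
apply F[19]=+0.296 → step 20: x=-0.038, v=-0.045, θ=0.005, ω=0.019
apply F[20]=+0.277 → step 21: x=-0.039, v=-0.041, θ=0.005, ω=0.015
apply F[21]=+0.260 → step 22: x=-0.040, v=-0.037, θ=0.006, ω=0.012
apply F[22]=+0.243 → step 23: x=-0.040, v=-0.033, θ=0.006, ω=0.009
apply F[23]=+0.227 → step 24: x=-0.041, v=-0.029, θ=0.006, ω=0.007

Answer: x=-0.041, v=-0.029, θ=0.006, ω=0.007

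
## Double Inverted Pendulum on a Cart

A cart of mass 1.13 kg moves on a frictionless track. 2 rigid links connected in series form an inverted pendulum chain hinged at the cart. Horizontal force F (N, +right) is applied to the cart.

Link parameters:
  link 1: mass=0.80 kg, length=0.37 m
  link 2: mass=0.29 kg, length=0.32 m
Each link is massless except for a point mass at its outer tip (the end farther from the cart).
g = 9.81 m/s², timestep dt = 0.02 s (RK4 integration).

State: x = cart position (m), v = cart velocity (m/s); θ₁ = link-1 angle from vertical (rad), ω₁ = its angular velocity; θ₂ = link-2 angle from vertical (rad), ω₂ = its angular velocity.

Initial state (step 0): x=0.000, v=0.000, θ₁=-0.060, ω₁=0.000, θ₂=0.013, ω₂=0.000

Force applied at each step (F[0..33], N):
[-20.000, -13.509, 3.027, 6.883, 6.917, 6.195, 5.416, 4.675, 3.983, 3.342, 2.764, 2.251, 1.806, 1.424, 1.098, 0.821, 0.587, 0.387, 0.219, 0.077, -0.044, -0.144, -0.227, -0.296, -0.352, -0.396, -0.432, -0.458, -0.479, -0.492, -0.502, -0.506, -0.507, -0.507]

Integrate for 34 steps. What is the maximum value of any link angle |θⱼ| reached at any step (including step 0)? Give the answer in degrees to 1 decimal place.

apply F[0]=-20.000 → step 1: x=-0.003, v=-0.342, θ₁=-0.051, ω₁=0.879, θ₂=0.014, ω₂=0.064
apply F[1]=-13.509 → step 2: x=-0.013, v=-0.574, θ₁=-0.028, ω₁=1.472, θ₂=0.015, ω₂=0.109
apply F[2]=+3.027 → step 3: x=-0.023, v=-0.518, θ₁=-0.000, ω₁=1.308, θ₂=0.018, ω₂=0.133
apply F[3]=+6.883 → step 4: x=-0.033, v=-0.398, θ₁=0.023, ω₁=0.990, θ₂=0.021, ω₂=0.138
apply F[4]=+6.917 → step 5: x=-0.039, v=-0.282, θ₁=0.040, ω₁=0.694, θ₂=0.023, ω₂=0.130
apply F[5]=+6.195 → step 6: x=-0.044, v=-0.181, θ₁=0.051, ω₁=0.450, θ₂=0.026, ω₂=0.112
apply F[6]=+5.416 → step 7: x=-0.047, v=-0.095, θ₁=0.058, ω₁=0.254, θ₂=0.028, ω₂=0.089
apply F[7]=+4.675 → step 8: x=-0.048, v=-0.024, θ₁=0.062, ω₁=0.100, θ₂=0.029, ω₂=0.062
apply F[8]=+3.983 → step 9: x=-0.048, v=0.034, θ₁=0.062, ω₁=-0.018, θ₂=0.030, ω₂=0.034
apply F[9]=+3.342 → step 10: x=-0.047, v=0.081, θ₁=0.061, ω₁=-0.107, θ₂=0.031, ω₂=0.008
apply F[10]=+2.764 → step 11: x=-0.045, v=0.119, θ₁=0.058, ω₁=-0.171, θ₂=0.031, ω₂=-0.017
apply F[11]=+2.251 → step 12: x=-0.042, v=0.148, θ₁=0.055, ω₁=-0.214, θ₂=0.030, ω₂=-0.039
apply F[12]=+1.806 → step 13: x=-0.039, v=0.170, θ₁=0.050, ω₁=-0.241, θ₂=0.029, ω₂=-0.058
apply F[13]=+1.424 → step 14: x=-0.035, v=0.186, θ₁=0.045, ω₁=-0.256, θ₂=0.028, ω₂=-0.074
apply F[14]=+1.098 → step 15: x=-0.031, v=0.198, θ₁=0.040, ω₁=-0.261, θ₂=0.026, ω₂=-0.088
apply F[15]=+0.821 → step 16: x=-0.027, v=0.205, θ₁=0.035, ω₁=-0.259, θ₂=0.024, ω₂=-0.098
apply F[16]=+0.587 → step 17: x=-0.023, v=0.209, θ₁=0.030, ω₁=-0.252, θ₂=0.022, ω₂=-0.105
apply F[17]=+0.387 → step 18: x=-0.019, v=0.211, θ₁=0.025, ω₁=-0.241, θ₂=0.020, ω₂=-0.110
apply F[18]=+0.219 → step 19: x=-0.015, v=0.211, θ₁=0.020, ω₁=-0.228, θ₂=0.018, ω₂=-0.113
apply F[19]=+0.077 → step 20: x=-0.011, v=0.209, θ₁=0.016, ω₁=-0.213, θ₂=0.015, ω₂=-0.114
apply F[20]=-0.044 → step 21: x=-0.007, v=0.205, θ₁=0.012, ω₁=-0.197, θ₂=0.013, ω₂=-0.114
apply F[21]=-0.144 → step 22: x=-0.002, v=0.201, θ₁=0.008, ω₁=-0.180, θ₂=0.011, ω₂=-0.111
apply F[22]=-0.227 → step 23: x=0.001, v=0.196, θ₁=0.004, ω₁=-0.164, θ₂=0.009, ω₂=-0.108
apply F[23]=-0.296 → step 24: x=0.005, v=0.190, θ₁=0.001, ω₁=-0.148, θ₂=0.007, ω₂=-0.104
apply F[24]=-0.352 → step 25: x=0.009, v=0.184, θ₁=-0.002, ω₁=-0.132, θ₂=0.005, ω₂=-0.099
apply F[25]=-0.396 → step 26: x=0.013, v=0.178, θ₁=-0.004, ω₁=-0.117, θ₂=0.003, ω₂=-0.094
apply F[26]=-0.432 → step 27: x=0.016, v=0.171, θ₁=-0.006, ω₁=-0.103, θ₂=0.001, ω₂=-0.088
apply F[27]=-0.458 → step 28: x=0.020, v=0.164, θ₁=-0.008, ω₁=-0.090, θ₂=-0.001, ω₂=-0.082
apply F[28]=-0.479 → step 29: x=0.023, v=0.157, θ₁=-0.010, ω₁=-0.078, θ₂=-0.002, ω₂=-0.076
apply F[29]=-0.492 → step 30: x=0.026, v=0.151, θ₁=-0.011, ω₁=-0.067, θ₂=-0.004, ω₂=-0.070
apply F[30]=-0.502 → step 31: x=0.029, v=0.144, θ₁=-0.013, ω₁=-0.057, θ₂=-0.005, ω₂=-0.064
apply F[31]=-0.506 → step 32: x=0.032, v=0.137, θ₁=-0.014, ω₁=-0.047, θ₂=-0.006, ω₂=-0.058
apply F[32]=-0.507 → step 33: x=0.034, v=0.131, θ₁=-0.014, ω₁=-0.039, θ₂=-0.008, ω₂=-0.052
apply F[33]=-0.507 → step 34: x=0.037, v=0.125, θ₁=-0.015, ω₁=-0.032, θ₂=-0.009, ω₂=-0.047
Max |angle| over trajectory = 0.062 rad = 3.6°.

Answer: 3.6°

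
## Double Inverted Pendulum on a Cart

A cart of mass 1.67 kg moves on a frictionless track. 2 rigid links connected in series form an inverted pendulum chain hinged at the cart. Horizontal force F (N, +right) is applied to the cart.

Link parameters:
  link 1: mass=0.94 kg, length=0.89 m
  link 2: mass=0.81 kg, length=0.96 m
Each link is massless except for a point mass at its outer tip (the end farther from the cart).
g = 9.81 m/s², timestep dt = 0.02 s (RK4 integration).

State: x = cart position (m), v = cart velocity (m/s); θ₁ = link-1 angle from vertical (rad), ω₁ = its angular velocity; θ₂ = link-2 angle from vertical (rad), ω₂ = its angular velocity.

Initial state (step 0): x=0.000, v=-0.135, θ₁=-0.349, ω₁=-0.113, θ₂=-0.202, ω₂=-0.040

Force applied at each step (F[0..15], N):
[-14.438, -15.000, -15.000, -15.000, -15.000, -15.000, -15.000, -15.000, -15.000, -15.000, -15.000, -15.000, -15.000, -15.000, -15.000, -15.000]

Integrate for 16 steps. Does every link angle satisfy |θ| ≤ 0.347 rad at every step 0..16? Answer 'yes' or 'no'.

apply F[0]=-14.438 → step 1: x=-0.004, v=-0.231, θ₁=-0.351, ω₁=-0.117, θ₂=-0.202, ω₂=0.021
apply F[1]=-15.000 → step 2: x=-0.009, v=-0.333, θ₁=-0.354, ω₁=-0.117, θ₂=-0.201, ω₂=0.083
apply F[2]=-15.000 → step 3: x=-0.017, v=-0.435, θ₁=-0.356, ω₁=-0.118, θ₂=-0.199, ω₂=0.148
apply F[3]=-15.000 → step 4: x=-0.027, v=-0.536, θ₁=-0.358, ω₁=-0.121, θ₂=-0.195, ω₂=0.214
apply F[4]=-15.000 → step 5: x=-0.038, v=-0.637, θ₁=-0.361, ω₁=-0.126, θ₂=-0.190, ω₂=0.282
apply F[5]=-15.000 → step 6: x=-0.052, v=-0.738, θ₁=-0.363, ω₁=-0.133, θ₂=-0.184, ω₂=0.354
apply F[6]=-15.000 → step 7: x=-0.068, v=-0.838, θ₁=-0.366, ω₁=-0.143, θ₂=-0.176, ω₂=0.429
apply F[7]=-15.000 → step 8: x=-0.086, v=-0.939, θ₁=-0.369, ω₁=-0.155, θ₂=-0.167, ω₂=0.509
apply F[8]=-15.000 → step 9: x=-0.105, v=-1.039, θ₁=-0.372, ω₁=-0.170, θ₂=-0.156, ω₂=0.593
apply F[9]=-15.000 → step 10: x=-0.127, v=-1.140, θ₁=-0.376, ω₁=-0.188, θ₂=-0.143, ω₂=0.682
apply F[10]=-15.000 → step 11: x=-0.151, v=-1.241, θ₁=-0.380, ω₁=-0.209, θ₂=-0.128, ω₂=0.777
apply F[11]=-15.000 → step 12: x=-0.177, v=-1.342, θ₁=-0.384, ω₁=-0.233, θ₂=-0.112, ω₂=0.878
apply F[12]=-15.000 → step 13: x=-0.205, v=-1.443, θ₁=-0.389, ω₁=-0.259, θ₂=-0.093, ω₂=0.985
apply F[13]=-15.000 → step 14: x=-0.235, v=-1.545, θ₁=-0.395, ω₁=-0.289, θ₂=-0.072, ω₂=1.100
apply F[14]=-15.000 → step 15: x=-0.267, v=-1.648, θ₁=-0.401, ω₁=-0.321, θ₂=-0.049, ω₂=1.221
apply F[15]=-15.000 → step 16: x=-0.301, v=-1.751, θ₁=-0.408, ω₁=-0.355, θ₂=-0.024, ω₂=1.350
Max |angle| over trajectory = 0.408 rad; bound = 0.347 → exceeded.

Answer: no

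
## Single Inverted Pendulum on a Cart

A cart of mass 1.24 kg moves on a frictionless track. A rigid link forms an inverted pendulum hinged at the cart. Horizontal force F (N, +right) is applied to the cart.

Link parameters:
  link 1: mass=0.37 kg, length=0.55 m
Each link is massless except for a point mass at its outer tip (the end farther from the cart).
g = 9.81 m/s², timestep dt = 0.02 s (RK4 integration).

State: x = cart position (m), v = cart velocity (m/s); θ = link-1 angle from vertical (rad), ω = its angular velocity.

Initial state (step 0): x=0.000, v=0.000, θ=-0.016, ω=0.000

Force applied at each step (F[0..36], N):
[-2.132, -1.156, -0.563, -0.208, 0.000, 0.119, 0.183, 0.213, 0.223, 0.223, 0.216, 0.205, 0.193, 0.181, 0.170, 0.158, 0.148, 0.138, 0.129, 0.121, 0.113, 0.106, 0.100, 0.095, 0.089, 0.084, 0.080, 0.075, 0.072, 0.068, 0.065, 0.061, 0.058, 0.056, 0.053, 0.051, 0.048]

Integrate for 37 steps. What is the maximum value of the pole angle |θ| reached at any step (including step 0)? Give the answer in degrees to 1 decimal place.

apply F[0]=-2.132 → step 1: x=-0.000, v=-0.033, θ=-0.015, ω=0.055
apply F[1]=-1.156 → step 2: x=-0.001, v=-0.051, θ=-0.014, ω=0.082
apply F[2]=-0.563 → step 3: x=-0.002, v=-0.060, θ=-0.012, ω=0.093
apply F[3]=-0.208 → step 4: x=-0.004, v=-0.062, θ=-0.010, ω=0.093
apply F[4]=+0.000 → step 5: x=-0.005, v=-0.062, θ=-0.009, ω=0.089
apply F[5]=+0.119 → step 6: x=-0.006, v=-0.059, θ=-0.007, ω=0.082
apply F[6]=+0.183 → step 7: x=-0.007, v=-0.056, θ=-0.005, ω=0.074
apply F[7]=+0.213 → step 8: x=-0.008, v=-0.052, θ=-0.004, ω=0.065
apply F[8]=+0.223 → step 9: x=-0.009, v=-0.048, θ=-0.003, ω=0.057
apply F[9]=+0.223 → step 10: x=-0.010, v=-0.045, θ=-0.002, ω=0.050
apply F[10]=+0.216 → step 11: x=-0.011, v=-0.041, θ=-0.001, ω=0.043
apply F[11]=+0.205 → step 12: x=-0.012, v=-0.038, θ=0.000, ω=0.037
apply F[12]=+0.193 → step 13: x=-0.013, v=-0.035, θ=0.001, ω=0.031
apply F[13]=+0.181 → step 14: x=-0.013, v=-0.032, θ=0.001, ω=0.026
apply F[14]=+0.170 → step 15: x=-0.014, v=-0.029, θ=0.002, ω=0.022
apply F[15]=+0.158 → step 16: x=-0.014, v=-0.027, θ=0.002, ω=0.018
apply F[16]=+0.148 → step 17: x=-0.015, v=-0.025, θ=0.002, ω=0.015
apply F[17]=+0.138 → step 18: x=-0.015, v=-0.023, θ=0.003, ω=0.012
apply F[18]=+0.129 → step 19: x=-0.016, v=-0.021, θ=0.003, ω=0.010
apply F[19]=+0.121 → step 20: x=-0.016, v=-0.019, θ=0.003, ω=0.007
apply F[20]=+0.113 → step 21: x=-0.017, v=-0.017, θ=0.003, ω=0.006
apply F[21]=+0.106 → step 22: x=-0.017, v=-0.016, θ=0.003, ω=0.004
apply F[22]=+0.100 → step 23: x=-0.017, v=-0.014, θ=0.003, ω=0.003
apply F[23]=+0.095 → step 24: x=-0.017, v=-0.013, θ=0.003, ω=0.001
apply F[24]=+0.089 → step 25: x=-0.018, v=-0.012, θ=0.003, ω=0.000
apply F[25]=+0.084 → step 26: x=-0.018, v=-0.011, θ=0.003, ω=-0.000
apply F[26]=+0.080 → step 27: x=-0.018, v=-0.009, θ=0.003, ω=-0.001
apply F[27]=+0.075 → step 28: x=-0.018, v=-0.008, θ=0.003, ω=-0.002
apply F[28]=+0.072 → step 29: x=-0.018, v=-0.007, θ=0.003, ω=-0.002
apply F[29]=+0.068 → step 30: x=-0.019, v=-0.007, θ=0.003, ω=-0.003
apply F[30]=+0.065 → step 31: x=-0.019, v=-0.006, θ=0.003, ω=-0.003
apply F[31]=+0.061 → step 32: x=-0.019, v=-0.005, θ=0.003, ω=-0.003
apply F[32]=+0.058 → step 33: x=-0.019, v=-0.004, θ=0.003, ω=-0.004
apply F[33]=+0.056 → step 34: x=-0.019, v=-0.003, θ=0.003, ω=-0.004
apply F[34]=+0.053 → step 35: x=-0.019, v=-0.003, θ=0.003, ω=-0.004
apply F[35]=+0.051 → step 36: x=-0.019, v=-0.002, θ=0.003, ω=-0.004
apply F[36]=+0.048 → step 37: x=-0.019, v=-0.002, θ=0.003, ω=-0.004
Max |angle| over trajectory = 0.016 rad = 0.9°.

Answer: 0.9°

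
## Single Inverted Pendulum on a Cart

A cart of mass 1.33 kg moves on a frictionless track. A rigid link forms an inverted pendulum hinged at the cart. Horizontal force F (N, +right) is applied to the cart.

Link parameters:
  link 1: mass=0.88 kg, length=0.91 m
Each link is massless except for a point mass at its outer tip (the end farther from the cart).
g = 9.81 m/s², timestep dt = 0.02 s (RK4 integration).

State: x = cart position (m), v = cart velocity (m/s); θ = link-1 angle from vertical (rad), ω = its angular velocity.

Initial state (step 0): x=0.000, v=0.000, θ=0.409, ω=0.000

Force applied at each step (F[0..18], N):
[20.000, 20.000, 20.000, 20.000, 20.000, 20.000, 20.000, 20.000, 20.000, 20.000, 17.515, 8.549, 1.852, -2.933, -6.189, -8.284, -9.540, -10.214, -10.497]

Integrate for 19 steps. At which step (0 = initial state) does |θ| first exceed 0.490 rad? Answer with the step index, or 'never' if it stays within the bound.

Answer: never

Derivation:
apply F[0]=+20.000 → step 1: x=0.002, v=0.229, θ=0.408, ω=-0.146
apply F[1]=+20.000 → step 2: x=0.009, v=0.460, θ=0.403, ω=-0.293
apply F[2]=+20.000 → step 3: x=0.021, v=0.691, θ=0.396, ω=-0.444
apply F[3]=+20.000 → step 4: x=0.037, v=0.925, θ=0.385, ω=-0.599
apply F[4]=+20.000 → step 5: x=0.058, v=1.162, θ=0.372, ω=-0.761
apply F[5]=+20.000 → step 6: x=0.083, v=1.402, θ=0.355, ω=-0.932
apply F[6]=+20.000 → step 7: x=0.114, v=1.648, θ=0.334, ω=-1.112
apply F[7]=+20.000 → step 8: x=0.149, v=1.898, θ=0.310, ω=-1.305
apply F[8]=+20.000 → step 9: x=0.190, v=2.155, θ=0.282, ω=-1.512
apply F[9]=+20.000 → step 10: x=0.236, v=2.419, θ=0.250, ω=-1.735
apply F[10]=+17.515 → step 11: x=0.286, v=2.655, θ=0.213, ω=-1.937
apply F[11]=+8.549 → step 12: x=0.340, v=2.765, θ=0.174, ω=-2.015
apply F[12]=+1.852 → step 13: x=0.396, v=2.780, θ=0.133, ω=-1.999
apply F[13]=-2.933 → step 14: x=0.451, v=2.727, θ=0.094, ω=-1.916
apply F[14]=-6.189 → step 15: x=0.505, v=2.628, θ=0.057, ω=-1.791
apply F[15]=-8.284 → step 16: x=0.556, v=2.500, θ=0.023, ω=-1.642
apply F[16]=-9.540 → step 17: x=0.604, v=2.356, θ=-0.008, ω=-1.482
apply F[17]=-10.214 → step 18: x=0.650, v=2.205, θ=-0.036, ω=-1.321
apply F[18]=-10.497 → step 19: x=0.693, v=2.053, θ=-0.061, ω=-1.165
max |θ| = 0.409 ≤ 0.490 over all 20 states.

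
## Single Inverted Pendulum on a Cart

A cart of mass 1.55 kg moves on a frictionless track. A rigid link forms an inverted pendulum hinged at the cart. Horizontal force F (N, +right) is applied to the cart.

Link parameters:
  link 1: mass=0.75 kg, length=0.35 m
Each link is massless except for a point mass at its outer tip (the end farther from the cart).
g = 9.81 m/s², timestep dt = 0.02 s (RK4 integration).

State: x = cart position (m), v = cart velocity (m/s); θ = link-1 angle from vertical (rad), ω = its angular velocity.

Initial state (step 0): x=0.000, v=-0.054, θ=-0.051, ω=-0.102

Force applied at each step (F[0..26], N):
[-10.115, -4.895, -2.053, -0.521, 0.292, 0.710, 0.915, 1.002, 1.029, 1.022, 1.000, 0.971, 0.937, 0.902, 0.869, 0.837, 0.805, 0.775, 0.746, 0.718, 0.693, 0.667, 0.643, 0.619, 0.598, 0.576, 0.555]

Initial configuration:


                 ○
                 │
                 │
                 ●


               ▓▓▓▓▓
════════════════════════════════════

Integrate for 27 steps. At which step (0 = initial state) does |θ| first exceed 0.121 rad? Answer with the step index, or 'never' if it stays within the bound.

Answer: never

Derivation:
apply F[0]=-10.115 → step 1: x=-0.002, v=-0.180, θ=-0.050, ω=0.228
apply F[1]=-4.895 → step 2: x=-0.007, v=-0.238, θ=-0.044, ω=0.369
apply F[2]=-2.053 → step 3: x=-0.012, v=-0.261, θ=-0.036, ω=0.411
apply F[3]=-0.521 → step 4: x=-0.017, v=-0.265, θ=-0.028, ω=0.404
apply F[4]=+0.292 → step 5: x=-0.022, v=-0.259, θ=-0.020, ω=0.373
apply F[5]=+0.710 → step 6: x=-0.027, v=-0.248, θ=-0.013, ω=0.333
apply F[6]=+0.915 → step 7: x=-0.032, v=-0.235, θ=-0.007, ω=0.291
apply F[7]=+1.002 → step 8: x=-0.036, v=-0.222, θ=-0.001, ω=0.251
apply F[8]=+1.029 → step 9: x=-0.041, v=-0.209, θ=0.003, ω=0.214
apply F[9]=+1.022 → step 10: x=-0.045, v=-0.196, θ=0.007, ω=0.181
apply F[10]=+1.000 → step 11: x=-0.049, v=-0.184, θ=0.011, ω=0.151
apply F[11]=+0.971 → step 12: x=-0.052, v=-0.172, θ=0.013, ω=0.125
apply F[12]=+0.937 → step 13: x=-0.055, v=-0.162, θ=0.016, ω=0.103
apply F[13]=+0.902 → step 14: x=-0.059, v=-0.152, θ=0.017, ω=0.083
apply F[14]=+0.869 → step 15: x=-0.062, v=-0.142, θ=0.019, ω=0.067
apply F[15]=+0.837 → step 16: x=-0.064, v=-0.133, θ=0.020, ω=0.052
apply F[16]=+0.805 → step 17: x=-0.067, v=-0.125, θ=0.021, ω=0.039
apply F[17]=+0.775 → step 18: x=-0.069, v=-0.117, θ=0.022, ω=0.029
apply F[18]=+0.746 → step 19: x=-0.072, v=-0.109, θ=0.022, ω=0.019
apply F[19]=+0.718 → step 20: x=-0.074, v=-0.102, θ=0.022, ω=0.011
apply F[20]=+0.693 → step 21: x=-0.076, v=-0.095, θ=0.023, ω=0.005
apply F[21]=+0.667 → step 22: x=-0.078, v=-0.089, θ=0.023, ω=-0.001
apply F[22]=+0.643 → step 23: x=-0.079, v=-0.083, θ=0.023, ω=-0.006
apply F[23]=+0.619 → step 24: x=-0.081, v=-0.077, θ=0.022, ω=-0.010
apply F[24]=+0.598 → step 25: x=-0.082, v=-0.071, θ=0.022, ω=-0.013
apply F[25]=+0.576 → step 26: x=-0.084, v=-0.066, θ=0.022, ω=-0.016
apply F[26]=+0.555 → step 27: x=-0.085, v=-0.061, θ=0.022, ω=-0.019
max |θ| = 0.051 ≤ 0.121 over all 28 states.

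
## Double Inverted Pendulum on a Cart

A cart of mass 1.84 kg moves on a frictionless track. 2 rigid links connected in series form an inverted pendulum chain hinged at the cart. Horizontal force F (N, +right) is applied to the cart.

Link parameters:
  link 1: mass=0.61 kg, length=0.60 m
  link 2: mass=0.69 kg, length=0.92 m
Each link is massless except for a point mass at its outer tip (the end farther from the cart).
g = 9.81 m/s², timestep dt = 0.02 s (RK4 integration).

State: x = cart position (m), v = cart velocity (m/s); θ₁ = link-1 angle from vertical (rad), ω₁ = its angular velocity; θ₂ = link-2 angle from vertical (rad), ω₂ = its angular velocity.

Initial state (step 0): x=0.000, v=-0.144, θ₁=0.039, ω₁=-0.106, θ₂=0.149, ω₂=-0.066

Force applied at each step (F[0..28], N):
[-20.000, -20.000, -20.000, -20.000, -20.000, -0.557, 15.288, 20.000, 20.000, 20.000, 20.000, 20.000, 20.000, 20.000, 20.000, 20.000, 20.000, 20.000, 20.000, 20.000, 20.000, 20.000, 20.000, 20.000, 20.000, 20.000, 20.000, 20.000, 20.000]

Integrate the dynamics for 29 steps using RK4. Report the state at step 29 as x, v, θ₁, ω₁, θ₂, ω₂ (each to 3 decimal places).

apply F[0]=-20.000 → step 1: x=-0.005, v=-0.366, θ₁=0.040, ω₁=0.240, θ₂=0.148, ω₂=-0.019
apply F[1]=-20.000 → step 2: x=-0.015, v=-0.590, θ₁=0.049, ω₁=0.590, θ₂=0.148, ω₂=0.025
apply F[2]=-20.000 → step 3: x=-0.029, v=-0.814, θ₁=0.064, ω₁=0.951, θ₂=0.149, ω₂=0.062
apply F[3]=-20.000 → step 4: x=-0.047, v=-1.040, θ₁=0.087, ω₁=1.328, θ₂=0.151, ω₂=0.090
apply F[4]=-20.000 → step 5: x=-0.070, v=-1.267, θ₁=0.117, ω₁=1.725, θ₂=0.153, ω₂=0.107
apply F[5]=-0.557 → step 6: x=-0.096, v=-1.288, θ₁=0.152, ω₁=1.797, θ₂=0.155, ω₂=0.114
apply F[6]=+15.288 → step 7: x=-0.120, v=-1.144, θ₁=0.187, ω₁=1.620, θ₂=0.157, ω₂=0.108
apply F[7]=+20.000 → step 8: x=-0.141, v=-0.955, θ₁=0.217, ω₁=1.394, θ₂=0.159, ω₂=0.087
apply F[8]=+20.000 → step 9: x=-0.158, v=-0.772, θ₁=0.242, ω₁=1.199, θ₂=0.161, ω₂=0.053
apply F[9]=+20.000 → step 10: x=-0.172, v=-0.593, θ₁=0.265, ω₁=1.031, θ₂=0.161, ω₂=0.006
apply F[10]=+20.000 → step 11: x=-0.182, v=-0.418, θ₁=0.284, ω₁=0.886, θ₂=0.161, ω₂=-0.052
apply F[11]=+20.000 → step 12: x=-0.189, v=-0.246, θ₁=0.300, ω₁=0.762, θ₂=0.159, ω₂=-0.121
apply F[12]=+20.000 → step 13: x=-0.192, v=-0.077, θ₁=0.314, ω₁=0.655, θ₂=0.156, ω₂=-0.199
apply F[13]=+20.000 → step 14: x=-0.192, v=0.090, θ₁=0.327, ω₁=0.564, θ₂=0.151, ω₂=-0.286
apply F[14]=+20.000 → step 15: x=-0.188, v=0.255, θ₁=0.337, ω₁=0.487, θ₂=0.144, ω₂=-0.383
apply F[15]=+20.000 → step 16: x=-0.182, v=0.419, θ₁=0.346, ω₁=0.422, θ₂=0.136, ω₂=-0.487
apply F[16]=+20.000 → step 17: x=-0.172, v=0.582, θ₁=0.354, ω₁=0.367, θ₂=0.125, ω₂=-0.600
apply F[17]=+20.000 → step 18: x=-0.158, v=0.745, θ₁=0.361, ω₁=0.322, θ₂=0.112, ω₂=-0.721
apply F[18]=+20.000 → step 19: x=-0.142, v=0.907, θ₁=0.367, ω₁=0.284, θ₂=0.096, ω₂=-0.851
apply F[19]=+20.000 → step 20: x=-0.122, v=1.070, θ₁=0.372, ω₁=0.254, θ₂=0.077, ω₂=-0.990
apply F[20]=+20.000 → step 21: x=-0.099, v=1.233, θ₁=0.377, ω₁=0.229, θ₂=0.056, ω₂=-1.137
apply F[21]=+20.000 → step 22: x=-0.073, v=1.397, θ₁=0.382, ω₁=0.208, θ₂=0.032, ω₂=-1.292
apply F[22]=+20.000 → step 23: x=-0.043, v=1.563, θ₁=0.385, ω₁=0.188, θ₂=0.004, ω₂=-1.455
apply F[23]=+20.000 → step 24: x=-0.010, v=1.729, θ₁=0.389, ω₁=0.168, θ₂=-0.026, ω₂=-1.626
apply F[24]=+20.000 → step 25: x=0.026, v=1.897, θ₁=0.392, ω₁=0.144, θ₂=-0.061, ω₂=-1.804
apply F[25]=+20.000 → step 26: x=0.066, v=2.068, θ₁=0.395, ω₁=0.114, θ₂=-0.099, ω₂=-1.988
apply F[26]=+20.000 → step 27: x=0.109, v=2.240, θ₁=0.397, ω₁=0.073, θ₂=-0.140, ω₂=-2.176
apply F[27]=+20.000 → step 28: x=0.155, v=2.415, θ₁=0.398, ω₁=0.019, θ₂=-0.186, ω₂=-2.368
apply F[28]=+20.000 → step 29: x=0.205, v=2.592, θ₁=0.397, ω₁=-0.054, θ₂=-0.235, ω₂=-2.562

Answer: x=0.205, v=2.592, θ₁=0.397, ω₁=-0.054, θ₂=-0.235, ω₂=-2.562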